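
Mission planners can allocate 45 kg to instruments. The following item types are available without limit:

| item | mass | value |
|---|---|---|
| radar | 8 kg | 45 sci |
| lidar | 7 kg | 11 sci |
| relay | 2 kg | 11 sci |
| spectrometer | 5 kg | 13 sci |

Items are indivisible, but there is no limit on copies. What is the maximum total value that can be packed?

Best value-per-unit is radar at 45/8; filling with it alone gives 5×45 = 225.
Optimal mix: 5×radar + 2×relay → mass 44, value 247.

247 sci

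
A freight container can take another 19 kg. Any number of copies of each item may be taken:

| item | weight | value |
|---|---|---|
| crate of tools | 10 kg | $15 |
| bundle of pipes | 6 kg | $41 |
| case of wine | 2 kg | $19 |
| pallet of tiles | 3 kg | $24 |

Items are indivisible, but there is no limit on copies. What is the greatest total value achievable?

$176

Best value-per-unit is case of wine at 19/2; filling with it alone gives 9×19 = 171.
Optimal mix: 8×case of wine + 1×pallet of tiles → weight 19, value 176.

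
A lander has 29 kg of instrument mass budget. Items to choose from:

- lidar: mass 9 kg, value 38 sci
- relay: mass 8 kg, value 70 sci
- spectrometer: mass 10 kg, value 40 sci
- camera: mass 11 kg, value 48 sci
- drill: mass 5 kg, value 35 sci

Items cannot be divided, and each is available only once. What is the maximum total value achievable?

Check high-value combinations within 29 kg:
- relay+spectrometer+camera: mass 8+10+11=29, value 70+40+48=158
- lidar+relay+camera: mass 9+8+11=28, value 38+70+48=156
- relay+camera+drill: mass 8+11+5=24, value 70+48+35=153
- lidar+relay+spectrometer: mass 9+8+10=27, value 38+70+40=148
Best: 158 sci.

158 sci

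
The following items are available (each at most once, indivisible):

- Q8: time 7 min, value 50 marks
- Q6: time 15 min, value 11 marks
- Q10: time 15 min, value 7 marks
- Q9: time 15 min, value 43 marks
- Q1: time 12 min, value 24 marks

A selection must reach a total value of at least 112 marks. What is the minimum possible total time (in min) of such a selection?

Subsets with value ≥ 112, sorted by total time:
- Q8+Q9+Q1: time 34, value 117
- Q8+Q6+Q9+Q1: time 49, value 128
- Q8+Q10+Q9+Q1: time 49, value 124
- Q8+Q6+Q10+Q9+Q1: time 64, value 135
Minimum time: 34 min.

34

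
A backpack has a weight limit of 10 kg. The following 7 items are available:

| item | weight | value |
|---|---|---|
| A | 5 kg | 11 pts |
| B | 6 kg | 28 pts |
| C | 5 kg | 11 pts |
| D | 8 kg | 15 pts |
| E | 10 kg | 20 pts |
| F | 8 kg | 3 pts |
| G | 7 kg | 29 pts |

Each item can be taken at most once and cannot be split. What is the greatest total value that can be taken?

29 pts

Check high-value combinations within 10 kg:
- G: weight 7, value 29
- B: weight 6, value 28
- A+C: weight 5+5=10, value 11+11=22
Best: 29 pts.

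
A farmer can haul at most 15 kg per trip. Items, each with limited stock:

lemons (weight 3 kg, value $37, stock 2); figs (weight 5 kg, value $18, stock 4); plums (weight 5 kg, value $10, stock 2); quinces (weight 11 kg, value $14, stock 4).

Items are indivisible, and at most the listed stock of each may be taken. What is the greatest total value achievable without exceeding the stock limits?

$92

Best selections within weight 15 and stock limits:
- 2×lemons + 1×figs: weight 11, value 92
- 2×lemons + 1×plums: weight 11, value 84
- 2×lemons: weight 6, value 74
- 1×lemons + 2×figs: weight 13, value 73
Best: $92.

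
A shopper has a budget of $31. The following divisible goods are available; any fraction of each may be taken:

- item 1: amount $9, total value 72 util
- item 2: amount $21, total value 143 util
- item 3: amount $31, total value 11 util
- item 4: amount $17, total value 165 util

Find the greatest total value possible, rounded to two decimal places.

271.05

Take in order of value per unit:
- item 4 (165/17 per unit): all 17 → value 165, running total 165.00
- item 1 (72/9 per unit): all 9 → value 72, running total 237.00
- item 2 (143/21 per unit): 5 of 21 → value 5×143/21 = 34.0476, running total 271.05
Total 271.05.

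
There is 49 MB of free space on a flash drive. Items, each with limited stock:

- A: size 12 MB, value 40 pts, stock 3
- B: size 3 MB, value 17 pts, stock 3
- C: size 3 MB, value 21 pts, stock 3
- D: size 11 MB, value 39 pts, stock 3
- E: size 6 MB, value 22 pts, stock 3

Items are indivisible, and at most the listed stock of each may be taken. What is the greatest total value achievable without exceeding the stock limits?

220 pts

Top feasible selections:
- 1×A + 3×B + 3×C + 3×E: size 48, value 220
- 3×B + 3×C + 1×D + 3×E: size 47, value 219
- 2×B + 3×C + 2×D + 2×E: size 49, value 219
Best: 220 pts.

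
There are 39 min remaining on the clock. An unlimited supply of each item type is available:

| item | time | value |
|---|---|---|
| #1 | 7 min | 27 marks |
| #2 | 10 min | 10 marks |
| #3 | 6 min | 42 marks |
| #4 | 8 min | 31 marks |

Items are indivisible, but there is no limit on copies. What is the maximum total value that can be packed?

252 marks

Best value-per-unit is #3 at 42/6, and filling with it alone uses time 6×6=36. No mix of the others beats 6×42 = 252.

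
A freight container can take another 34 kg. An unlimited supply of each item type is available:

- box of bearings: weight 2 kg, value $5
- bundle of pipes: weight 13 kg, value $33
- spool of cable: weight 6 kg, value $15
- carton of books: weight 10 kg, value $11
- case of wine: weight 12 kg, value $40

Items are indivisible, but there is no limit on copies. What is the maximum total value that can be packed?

$105

Best value-per-unit is case of wine at 40/12; filling with it alone gives 2×40 = 80.
Optimal mix: 5×box of bearings + 2×case of wine → weight 34, value 105.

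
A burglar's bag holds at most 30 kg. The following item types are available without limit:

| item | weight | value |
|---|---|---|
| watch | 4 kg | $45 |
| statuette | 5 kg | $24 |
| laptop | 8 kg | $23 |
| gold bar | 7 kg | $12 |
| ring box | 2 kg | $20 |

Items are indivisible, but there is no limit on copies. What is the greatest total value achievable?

$335

Best value-per-unit is watch at 45/4; filling with it alone gives 7×45 = 315.
Optimal mix: 7×watch + 1×ring box → weight 30, value 335.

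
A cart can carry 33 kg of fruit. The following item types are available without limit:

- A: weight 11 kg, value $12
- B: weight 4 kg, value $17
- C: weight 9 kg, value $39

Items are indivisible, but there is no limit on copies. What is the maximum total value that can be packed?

Best value-per-unit is C at 39/9; filling with it alone gives 3×39 = 117.
Optimal mix: 6×B + 1×C → weight 33, value 141.

$141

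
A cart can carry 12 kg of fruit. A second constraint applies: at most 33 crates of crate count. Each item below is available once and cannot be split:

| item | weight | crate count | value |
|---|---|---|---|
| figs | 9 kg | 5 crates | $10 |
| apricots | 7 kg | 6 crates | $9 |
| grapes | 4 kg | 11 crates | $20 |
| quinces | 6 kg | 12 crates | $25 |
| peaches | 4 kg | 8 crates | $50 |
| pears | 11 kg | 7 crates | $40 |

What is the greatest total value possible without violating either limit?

$75

Feasible sets respecting both limits:
- quinces+peaches: weight 10, crate count 20, value 75
- grapes+peaches: weight 8, crate count 19, value 70
- apricots+peaches: weight 11, crate count 14, value 59
- peaches: weight 4, crate count 8, value 50
Best: $75.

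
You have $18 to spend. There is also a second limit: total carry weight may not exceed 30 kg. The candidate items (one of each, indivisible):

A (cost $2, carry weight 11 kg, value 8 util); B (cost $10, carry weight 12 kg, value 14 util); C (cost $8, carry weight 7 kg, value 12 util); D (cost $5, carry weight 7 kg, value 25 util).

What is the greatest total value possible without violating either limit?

47 util

Feasible sets respecting both limits:
- A+B+D: cost 17, carry weight 30, value 47
- A+C+D: cost 15, carry weight 25, value 45
- B+D: cost 15, carry weight 19, value 39
- C+D: cost 13, carry weight 14, value 37
Best: 47 util.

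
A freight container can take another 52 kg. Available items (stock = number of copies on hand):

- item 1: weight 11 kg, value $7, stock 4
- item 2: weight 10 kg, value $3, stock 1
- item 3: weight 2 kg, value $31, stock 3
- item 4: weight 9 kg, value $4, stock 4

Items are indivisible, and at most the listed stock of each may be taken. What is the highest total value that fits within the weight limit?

$121

Top feasible selections:
- 4×item 1 + 3×item 3: weight 50, value 121
- 3×item 1 + 3×item 3 + 1×item 4: weight 48, value 118
- 3×item 1 + 1×item 2 + 3×item 3: weight 49, value 117
Best: $121.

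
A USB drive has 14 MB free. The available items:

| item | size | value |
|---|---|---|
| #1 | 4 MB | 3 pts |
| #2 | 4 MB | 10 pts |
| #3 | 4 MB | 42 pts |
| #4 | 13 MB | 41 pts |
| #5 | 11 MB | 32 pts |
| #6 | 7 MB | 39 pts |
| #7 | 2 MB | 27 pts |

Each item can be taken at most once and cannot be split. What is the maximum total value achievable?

108 pts

Check high-value combinations within 14 MB:
- #3+#6+#7: size 4+7+2=13, value 42+39+27=108
- #1+#2+#3+#7: size 4+4+4+2=14, value 3+10+42+27=82
- #3+#6: size 4+7=11, value 42+39=81
Best: 108 pts.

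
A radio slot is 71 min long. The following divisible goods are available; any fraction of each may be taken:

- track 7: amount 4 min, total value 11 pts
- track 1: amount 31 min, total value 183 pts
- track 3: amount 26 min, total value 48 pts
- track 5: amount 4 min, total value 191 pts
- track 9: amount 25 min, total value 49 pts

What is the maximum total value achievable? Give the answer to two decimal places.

Take in order of value per unit:
- track 5 (191/4 per unit): all 4 → value 191, running total 191.00
- track 1 (183/31 per unit): all 31 → value 183, running total 374.00
- track 7 (11/4 per unit): all 4 → value 11, running total 385.00
- track 9 (49/25 per unit): all 25 → value 49, running total 434.00
- track 3 (48/26 per unit): 7 of 26 → value 7×48/26 = 12.9231, running total 446.92
Total 446.92.

446.92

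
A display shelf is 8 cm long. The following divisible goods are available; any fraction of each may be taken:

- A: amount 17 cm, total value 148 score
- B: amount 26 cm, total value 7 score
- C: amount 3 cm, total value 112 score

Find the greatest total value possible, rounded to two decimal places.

155.53

Take in order of value per unit:
- C (112/3 per unit): all 3 → value 112, running total 112.00
- A (148/17 per unit): 5 of 17 → value 5×148/17 = 43.5294, running total 155.53
Total 155.53.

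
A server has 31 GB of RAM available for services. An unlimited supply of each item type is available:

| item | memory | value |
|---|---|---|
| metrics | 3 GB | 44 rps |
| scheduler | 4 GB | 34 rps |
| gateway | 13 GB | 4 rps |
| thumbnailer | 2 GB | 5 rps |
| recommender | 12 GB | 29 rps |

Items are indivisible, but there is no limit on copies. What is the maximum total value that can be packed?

Best value-per-unit is metrics at 44/3, and filling with it alone uses memory 10×3=30. No mix of the others beats 10×44 = 440.

440 rps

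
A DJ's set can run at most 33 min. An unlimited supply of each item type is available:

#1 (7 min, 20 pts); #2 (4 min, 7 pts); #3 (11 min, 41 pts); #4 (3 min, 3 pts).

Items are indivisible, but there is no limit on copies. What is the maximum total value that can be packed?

123 pts

Best value-per-unit is #3 at 41/11, and filling with it alone uses duration 3×11=33. No mix of the others beats 3×41 = 123.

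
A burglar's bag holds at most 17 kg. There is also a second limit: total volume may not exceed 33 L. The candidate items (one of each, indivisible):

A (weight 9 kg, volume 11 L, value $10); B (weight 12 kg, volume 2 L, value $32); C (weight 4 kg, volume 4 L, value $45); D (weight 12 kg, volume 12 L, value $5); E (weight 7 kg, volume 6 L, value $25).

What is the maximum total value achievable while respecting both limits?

$77

Feasible sets respecting both limits:
- B+C: weight 16, volume 6, value 77
- C+E: weight 11, volume 10, value 70
- A+C: weight 13, volume 15, value 55
- C+D: weight 16, volume 16, value 50
Best: $77.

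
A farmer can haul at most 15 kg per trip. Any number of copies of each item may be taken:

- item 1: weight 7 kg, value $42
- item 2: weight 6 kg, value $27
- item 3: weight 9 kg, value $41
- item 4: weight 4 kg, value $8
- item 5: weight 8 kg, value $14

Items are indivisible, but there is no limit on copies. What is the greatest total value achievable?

Best value-per-unit is item 1 at 42/7, and filling with it alone uses weight 2×7=14. No mix of the others beats 2×42 = 84.

$84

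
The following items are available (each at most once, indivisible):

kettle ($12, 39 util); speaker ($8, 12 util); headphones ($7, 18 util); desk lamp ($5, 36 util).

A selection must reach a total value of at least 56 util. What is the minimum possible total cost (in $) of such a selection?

Subsets with value ≥ 56, sorted by total cost:
- kettle+desk lamp: cost 17, value 75
- kettle+headphones: cost 19, value 57
- speaker+headphones+desk lamp: cost 20, value 66
Minimum cost: 17 $.

17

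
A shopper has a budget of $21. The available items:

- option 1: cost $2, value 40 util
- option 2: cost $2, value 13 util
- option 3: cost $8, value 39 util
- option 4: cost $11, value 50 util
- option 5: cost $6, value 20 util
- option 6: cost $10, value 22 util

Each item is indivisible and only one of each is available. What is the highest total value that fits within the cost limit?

Check high-value combinations within $21:
- option 1+option 3+option 4: cost 2+8+11=21, value 40+39+50=129
- option 1+option 2+option 4+option 5: cost 2+2+11+6=21, value 40+13+50+20=123
- option 1+option 2+option 3+option 5: cost 2+2+8+6=18, value 40+13+39+20=112
Best: 129 util.

129 util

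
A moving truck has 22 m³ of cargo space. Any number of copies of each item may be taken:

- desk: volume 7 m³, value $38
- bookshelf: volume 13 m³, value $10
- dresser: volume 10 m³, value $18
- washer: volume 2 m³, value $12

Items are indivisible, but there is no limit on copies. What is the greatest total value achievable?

$132

Best value-per-unit is washer at 12/2, and filling with it alone uses volume 11×2=22. No mix of the others beats 11×12 = 132.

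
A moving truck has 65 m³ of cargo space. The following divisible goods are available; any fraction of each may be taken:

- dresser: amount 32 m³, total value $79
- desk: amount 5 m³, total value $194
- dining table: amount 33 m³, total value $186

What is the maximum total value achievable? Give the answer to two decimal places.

446.66

Take in order of value per unit:
- desk (194/5 per unit): all 5 → value 194, running total 194.00
- dining table (186/33 per unit): all 33 → value 186, running total 380.00
- dresser (79/32 per unit): 27 of 32 → value 27×79/32 = 66.6563, running total 446.66
Total 446.66.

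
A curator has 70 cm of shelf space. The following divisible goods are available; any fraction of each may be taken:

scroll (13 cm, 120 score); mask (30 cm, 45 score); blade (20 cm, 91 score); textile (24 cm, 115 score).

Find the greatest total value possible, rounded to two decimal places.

345.50

Take in order of value per unit:
- scroll (120/13 per unit): all 13 → value 120, running total 120.00
- textile (115/24 per unit): all 24 → value 115, running total 235.00
- blade (91/20 per unit): all 20 → value 91, running total 326.00
- mask (45/30 per unit): 13 of 30 → value 13×45/30 = 19.5000, running total 345.50
Total 345.50.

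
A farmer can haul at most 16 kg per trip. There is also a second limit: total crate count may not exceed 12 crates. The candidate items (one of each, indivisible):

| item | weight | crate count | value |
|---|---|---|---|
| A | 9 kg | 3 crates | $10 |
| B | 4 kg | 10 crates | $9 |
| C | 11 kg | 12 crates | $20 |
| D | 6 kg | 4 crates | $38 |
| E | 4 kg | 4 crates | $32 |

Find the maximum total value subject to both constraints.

Feasible sets respecting both limits:
- D+E: weight 10, crate count 8, value 70
- A+D: weight 15, crate count 7, value 48
- A+E: weight 13, crate count 7, value 42
- D: weight 6, crate count 4, value 38
Best: $70.

$70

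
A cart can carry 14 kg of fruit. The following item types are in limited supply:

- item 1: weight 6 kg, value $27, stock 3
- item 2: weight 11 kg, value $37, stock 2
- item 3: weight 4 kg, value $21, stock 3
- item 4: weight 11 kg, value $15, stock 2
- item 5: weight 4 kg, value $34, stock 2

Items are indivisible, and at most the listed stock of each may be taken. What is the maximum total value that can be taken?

$95

Best selections within weight 14 and stock limits:
- 1×item 1 + 2×item 5: weight 14, value 95
- 1×item 3 + 2×item 5: weight 12, value 89
- 1×item 1 + 1×item 3 + 1×item 5: weight 14, value 82
- 2×item 3 + 1×item 5: weight 12, value 76
Best: $95.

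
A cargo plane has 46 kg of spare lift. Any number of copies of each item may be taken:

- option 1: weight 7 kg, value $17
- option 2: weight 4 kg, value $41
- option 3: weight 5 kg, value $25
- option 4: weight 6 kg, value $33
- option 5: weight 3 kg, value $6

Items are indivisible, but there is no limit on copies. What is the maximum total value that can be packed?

$451

Best value-per-unit is option 2 at 41/4, and filling with it alone uses weight 11×4=44. No mix of the others beats 11×41 = 451.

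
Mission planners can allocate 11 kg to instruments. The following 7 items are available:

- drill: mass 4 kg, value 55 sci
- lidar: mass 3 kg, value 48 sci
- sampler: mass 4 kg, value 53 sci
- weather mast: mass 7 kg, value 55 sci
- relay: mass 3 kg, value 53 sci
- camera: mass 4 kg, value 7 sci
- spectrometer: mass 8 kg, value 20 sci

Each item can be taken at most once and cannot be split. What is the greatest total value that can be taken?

161 sci

Check high-value combinations within 11 kg:
- drill+sampler+relay: mass 4+4+3=11, value 55+53+53=161
- drill+lidar+relay: mass 4+3+3=10, value 55+48+53=156
- drill+lidar+sampler: mass 4+3+4=11, value 55+48+53=156
- lidar+sampler+relay: mass 3+4+3=10, value 48+53+53=154
- drill+relay+camera: mass 4+3+4=11, value 55+53+7=115
Best: 161 sci.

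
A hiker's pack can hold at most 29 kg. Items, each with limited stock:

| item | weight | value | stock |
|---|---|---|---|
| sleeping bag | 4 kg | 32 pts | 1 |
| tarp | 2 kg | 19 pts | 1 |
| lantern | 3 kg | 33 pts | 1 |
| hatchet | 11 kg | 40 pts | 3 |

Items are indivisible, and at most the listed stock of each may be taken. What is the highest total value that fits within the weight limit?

Top feasible selections:
- 1×sleeping bag + 1×lantern + 2×hatchet: weight 29, value 145
- 1×tarp + 1×lantern + 2×hatchet: weight 27, value 132
- 1×sleeping bag + 1×tarp + 2×hatchet: weight 28, value 131
- 1×sleeping bag + 1×tarp + 1×lantern + 1×hatchet: weight 20, value 124
Best: 145 pts.

145 pts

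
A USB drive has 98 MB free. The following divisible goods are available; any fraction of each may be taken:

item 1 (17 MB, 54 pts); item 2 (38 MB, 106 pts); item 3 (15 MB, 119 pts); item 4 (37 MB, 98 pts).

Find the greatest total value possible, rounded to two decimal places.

Take in order of value per unit:
- item 3 (119/15 per unit): all 15 → value 119, running total 119.00
- item 1 (54/17 per unit): all 17 → value 54, running total 173.00
- item 2 (106/38 per unit): all 38 → value 106, running total 279.00
- item 4 (98/37 per unit): 28 of 37 → value 28×98/37 = 74.1622, running total 353.16
Total 353.16.

353.16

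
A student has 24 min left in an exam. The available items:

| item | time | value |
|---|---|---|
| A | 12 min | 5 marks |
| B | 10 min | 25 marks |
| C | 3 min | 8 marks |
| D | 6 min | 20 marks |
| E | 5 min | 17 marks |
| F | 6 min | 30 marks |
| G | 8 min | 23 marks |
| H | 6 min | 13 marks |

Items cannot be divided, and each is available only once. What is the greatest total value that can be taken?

81 marks

Check high-value combinations within 24 min:
- C+D+F+G: time 3+6+6+8=23, value 8+20+30+23=81
- D+E+F+H: time 6+5+6+6=23, value 20+17+30+13=80
- B+C+E+F: time 10+3+5+6=24, value 25+8+17+30=80
- C+E+F+G: time 3+5+6+8=22, value 8+17+30+23=78
Best: 81 marks.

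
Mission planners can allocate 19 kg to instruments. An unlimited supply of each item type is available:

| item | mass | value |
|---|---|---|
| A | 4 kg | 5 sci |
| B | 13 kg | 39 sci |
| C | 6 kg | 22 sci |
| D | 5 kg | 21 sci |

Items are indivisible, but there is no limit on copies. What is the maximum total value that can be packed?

Best value-per-unit is D at 21/5; filling with it alone gives 3×21 = 63.
Optimal mix: 1×A + 3×D → mass 19, value 68.

68 sci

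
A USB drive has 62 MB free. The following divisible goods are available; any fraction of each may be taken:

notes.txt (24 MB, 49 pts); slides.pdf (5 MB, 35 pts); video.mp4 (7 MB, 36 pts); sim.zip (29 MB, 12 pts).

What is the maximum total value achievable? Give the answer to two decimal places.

Take in order of value per unit:
- slides.pdf (35/5 per unit): all 5 → value 35, running total 35.00
- video.mp4 (36/7 per unit): all 7 → value 36, running total 71.00
- notes.txt (49/24 per unit): all 24 → value 49, running total 120.00
- sim.zip (12/29 per unit): 26 of 29 → value 26×12/29 = 10.7586, running total 130.76
Total 130.76.

130.76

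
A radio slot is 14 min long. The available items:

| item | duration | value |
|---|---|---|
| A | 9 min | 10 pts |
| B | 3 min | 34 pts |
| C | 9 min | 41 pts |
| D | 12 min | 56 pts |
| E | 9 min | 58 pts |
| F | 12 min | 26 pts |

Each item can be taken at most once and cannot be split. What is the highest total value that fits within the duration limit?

This is a 0/1 knapsack; check combinations near the capacity.
- B+E: duration 3+9=12, value 34+58=92
- B+C: duration 3+9=12, value 34+41=75
- E: duration 9, value 58
- D: duration 12, value 56
- A+B: duration 9+3=12, value 10+34=44
Best: 92 pts.

92 pts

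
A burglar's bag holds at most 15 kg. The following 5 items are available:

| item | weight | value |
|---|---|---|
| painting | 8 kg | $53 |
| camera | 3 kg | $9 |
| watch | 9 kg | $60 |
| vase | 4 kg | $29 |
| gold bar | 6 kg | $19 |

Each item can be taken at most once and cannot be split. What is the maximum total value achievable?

$91

This is a 0/1 knapsack; check combinations near the capacity.
- painting+camera+vase: weight 8+3+4=15, value 53+9+29=91
- watch+vase: weight 9+4=13, value 60+29=89
- painting+vase: weight 8+4=12, value 53+29=82
Best: $91.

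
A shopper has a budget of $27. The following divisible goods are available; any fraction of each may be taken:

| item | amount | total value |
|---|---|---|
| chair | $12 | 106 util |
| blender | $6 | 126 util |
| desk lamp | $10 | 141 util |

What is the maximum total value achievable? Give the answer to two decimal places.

364.17

Take in order of value per unit:
- blender (126/6 per unit): all 6 → value 126, running total 126.00
- desk lamp (141/10 per unit): all 10 → value 141, running total 267.00
- chair (106/12 per unit): 11 of 12 → value 11×106/12 = 97.1667, running total 364.17
Total 364.17.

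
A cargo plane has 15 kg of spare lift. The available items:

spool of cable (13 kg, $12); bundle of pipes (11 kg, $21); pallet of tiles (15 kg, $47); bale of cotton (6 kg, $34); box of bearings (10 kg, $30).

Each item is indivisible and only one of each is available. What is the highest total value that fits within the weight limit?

Check high-value combinations within 15 kg:
- pallet of tiles: weight 15, value 47
- bale of cotton: weight 6, value 34
- box of bearings: weight 10, value 30
Best: $47.

$47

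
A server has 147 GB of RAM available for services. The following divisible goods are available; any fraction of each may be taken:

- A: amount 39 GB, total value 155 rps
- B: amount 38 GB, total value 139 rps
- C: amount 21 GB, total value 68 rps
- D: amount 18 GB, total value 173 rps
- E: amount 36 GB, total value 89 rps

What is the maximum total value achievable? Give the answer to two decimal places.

611.64

Take in order of value per unit:
- D (173/18 per unit): all 18 → value 173, running total 173.00
- A (155/39 per unit): all 39 → value 155, running total 328.00
- B (139/38 per unit): all 38 → value 139, running total 467.00
- C (68/21 per unit): all 21 → value 68, running total 535.00
- E (89/36 per unit): 31 of 36 → value 31×89/36 = 76.6389, running total 611.64
Total 611.64.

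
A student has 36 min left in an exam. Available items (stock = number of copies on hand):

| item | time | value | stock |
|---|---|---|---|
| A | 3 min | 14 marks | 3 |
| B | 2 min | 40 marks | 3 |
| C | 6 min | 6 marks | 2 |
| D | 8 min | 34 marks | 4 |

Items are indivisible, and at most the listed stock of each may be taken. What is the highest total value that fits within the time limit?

Best selections within time 36 and stock limits:
- 2×A + 3×B + 3×D: time 36, value 250
- 1×A + 3×B + 3×D: time 33, value 236
- 3×A + 3×B + 2×D: time 31, value 230
- 3×B + 1×C + 3×D: time 36, value 228
Best: 250 marks.

250 marks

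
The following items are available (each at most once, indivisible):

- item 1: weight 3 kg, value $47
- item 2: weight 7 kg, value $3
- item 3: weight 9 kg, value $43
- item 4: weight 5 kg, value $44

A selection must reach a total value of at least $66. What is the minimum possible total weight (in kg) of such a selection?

Subsets with value ≥ 66, sorted by total weight:
- item 1+item 4: weight 8, value 91
- item 1+item 3: weight 12, value 90
- item 3+item 4: weight 14, value 87
- item 1+item 2+item 4: weight 15, value 94
Minimum weight: 8 kg.

8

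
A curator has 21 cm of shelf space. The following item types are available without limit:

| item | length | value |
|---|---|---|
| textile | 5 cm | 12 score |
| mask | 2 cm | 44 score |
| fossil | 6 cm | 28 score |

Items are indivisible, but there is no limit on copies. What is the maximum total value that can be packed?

440 score

Best value-per-unit is mask at 44/2, and filling with it alone uses length 10×2=20. No mix of the others beats 10×44 = 440.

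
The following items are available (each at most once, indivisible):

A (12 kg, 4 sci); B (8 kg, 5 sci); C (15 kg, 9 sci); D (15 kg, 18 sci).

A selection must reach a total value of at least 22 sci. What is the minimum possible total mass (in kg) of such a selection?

23

Subsets with value ≥ 22, sorted by total mass:
- B+D: mass 23, value 23
- A+D: mass 27, value 22
- C+D: mass 30, value 27
Minimum mass: 23 kg.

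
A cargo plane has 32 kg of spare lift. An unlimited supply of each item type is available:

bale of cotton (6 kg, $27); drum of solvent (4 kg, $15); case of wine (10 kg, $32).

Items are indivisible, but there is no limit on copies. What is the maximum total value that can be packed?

$138

Best value-per-unit is bale of cotton at 27/6; filling with it alone gives 5×27 = 135.
Optimal mix: 4×bale of cotton + 2×drum of solvent → weight 32, value 138.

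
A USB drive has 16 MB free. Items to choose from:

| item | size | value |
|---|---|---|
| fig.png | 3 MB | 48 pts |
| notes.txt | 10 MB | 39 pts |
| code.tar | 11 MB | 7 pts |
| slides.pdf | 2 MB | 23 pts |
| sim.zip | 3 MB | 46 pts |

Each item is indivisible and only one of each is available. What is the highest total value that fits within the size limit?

133 pts

Check high-value combinations within 16 MB:
- fig.png+notes.txt+sim.zip: size 3+10+3=16, value 48+39+46=133
- fig.png+slides.pdf+sim.zip: size 3+2+3=8, value 48+23+46=117
- fig.png+notes.txt+slides.pdf: size 3+10+2=15, value 48+39+23=110
Best: 133 pts.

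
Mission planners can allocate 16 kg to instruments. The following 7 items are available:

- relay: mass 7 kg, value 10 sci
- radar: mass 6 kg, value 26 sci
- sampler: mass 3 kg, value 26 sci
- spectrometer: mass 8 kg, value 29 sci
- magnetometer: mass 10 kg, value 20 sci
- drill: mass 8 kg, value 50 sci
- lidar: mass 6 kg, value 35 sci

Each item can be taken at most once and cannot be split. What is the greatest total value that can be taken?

87 sci

Check high-value combinations within 16 kg:
- radar+sampler+lidar: mass 6+3+6=15, value 26+26+35=87
- drill+lidar: mass 8+6=14, value 50+35=85
- spectrometer+drill: mass 8+8=16, value 29+50=79
Best: 87 sci.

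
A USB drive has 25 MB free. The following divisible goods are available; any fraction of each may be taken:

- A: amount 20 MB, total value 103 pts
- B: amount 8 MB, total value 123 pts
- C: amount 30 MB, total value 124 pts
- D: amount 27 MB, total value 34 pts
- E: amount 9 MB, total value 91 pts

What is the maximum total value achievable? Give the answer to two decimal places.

255.20

Take in order of value per unit:
- B (123/8 per unit): all 8 → value 123, running total 123.00
- E (91/9 per unit): all 9 → value 91, running total 214.00
- A (103/20 per unit): 8 of 20 → value 8×103/20 = 41.2000, running total 255.20
Total 255.20.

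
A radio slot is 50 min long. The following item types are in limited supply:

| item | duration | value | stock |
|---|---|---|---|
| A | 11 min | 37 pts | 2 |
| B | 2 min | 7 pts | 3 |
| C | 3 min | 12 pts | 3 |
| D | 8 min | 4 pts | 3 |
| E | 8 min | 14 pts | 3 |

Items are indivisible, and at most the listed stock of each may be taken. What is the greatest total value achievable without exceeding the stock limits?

Best selections within duration 50 and stock limits:
- 2×A + 3×B + 2×C + 2×E: duration 50, value 147
- 2×A + 3×B + 3×C + 1×E: duration 45, value 145
- 2×A + 1×B + 3×C + 2×E: duration 49, value 145
- 2×A + 2×B + 2×C + 2×E: duration 48, value 140
Best: 147 pts.

147 pts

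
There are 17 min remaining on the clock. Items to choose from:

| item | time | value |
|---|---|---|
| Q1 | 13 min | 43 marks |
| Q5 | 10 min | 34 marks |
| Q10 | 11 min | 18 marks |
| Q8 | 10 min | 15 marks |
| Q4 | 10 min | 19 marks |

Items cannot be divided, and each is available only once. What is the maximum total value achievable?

Check high-value combinations within 17 min:
- Q1: time 13, value 43
- Q5: time 10, value 34
- Q4: time 10, value 19
Best: 43 marks.

43 marks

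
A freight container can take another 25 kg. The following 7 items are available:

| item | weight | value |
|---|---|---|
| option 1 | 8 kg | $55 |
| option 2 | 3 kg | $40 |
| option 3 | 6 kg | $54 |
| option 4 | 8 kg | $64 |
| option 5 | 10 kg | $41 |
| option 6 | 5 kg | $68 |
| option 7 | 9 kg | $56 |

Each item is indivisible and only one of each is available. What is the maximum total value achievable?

This is a 0/1 knapsack; check combinations near the capacity.
- option 2+option 4+option 6+option 7: weight 3+8+5+9=25, value 40+64+68+56=228
- option 1+option 2+option 4+option 6: weight 8+3+8+5=24, value 55+40+64+68=227
- option 2+option 3+option 4+option 6: weight 3+6+8+5=22, value 40+54+64+68=226
- option 1+option 2+option 6+option 7: weight 8+3+5+9=25, value 55+40+68+56=219
- option 2+option 3+option 6+option 7: weight 3+6+5+9=23, value 40+54+68+56=218
Best: $228.

$228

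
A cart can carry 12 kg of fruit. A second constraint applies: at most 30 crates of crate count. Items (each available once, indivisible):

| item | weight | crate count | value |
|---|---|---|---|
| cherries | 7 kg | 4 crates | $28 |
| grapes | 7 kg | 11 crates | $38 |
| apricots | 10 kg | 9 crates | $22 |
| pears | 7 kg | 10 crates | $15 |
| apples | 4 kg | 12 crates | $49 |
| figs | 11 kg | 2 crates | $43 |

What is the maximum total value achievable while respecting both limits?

Feasible sets respecting both limits:
- grapes+apples: weight 11, crate count 23, value 87
- cherries+apples: weight 11, crate count 16, value 77
- pears+apples: weight 11, crate count 22, value 64
Best: $87.

$87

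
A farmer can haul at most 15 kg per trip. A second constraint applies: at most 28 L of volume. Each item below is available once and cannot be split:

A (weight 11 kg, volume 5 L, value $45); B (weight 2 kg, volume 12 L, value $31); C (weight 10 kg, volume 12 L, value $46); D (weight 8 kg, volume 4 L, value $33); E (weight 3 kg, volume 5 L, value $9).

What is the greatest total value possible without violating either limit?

Feasible sets respecting both limits:
- B+C: weight 12, volume 24, value 77
- A+B: weight 13, volume 17, value 76
- B+D+E: weight 13, volume 21, value 73
- B+D: weight 10, volume 16, value 64
Best: $77.

$77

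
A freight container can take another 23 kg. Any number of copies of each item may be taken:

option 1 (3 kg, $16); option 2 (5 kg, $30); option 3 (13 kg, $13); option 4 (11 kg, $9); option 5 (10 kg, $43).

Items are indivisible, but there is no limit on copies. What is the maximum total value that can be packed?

$136

Best value-per-unit is option 2 at 30/5; filling with it alone gives 4×30 = 120.
Optimal mix: 1×option 1 + 4×option 2 → weight 23, value 136.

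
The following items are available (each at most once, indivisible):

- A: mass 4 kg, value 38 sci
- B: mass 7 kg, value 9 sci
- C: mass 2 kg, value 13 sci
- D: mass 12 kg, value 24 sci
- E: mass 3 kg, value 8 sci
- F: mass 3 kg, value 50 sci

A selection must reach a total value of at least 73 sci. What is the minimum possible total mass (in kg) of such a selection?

7

Subsets with value ≥ 73, sorted by total mass:
- A+F: mass 7, value 88
- A+C+F: mass 9, value 101
- A+E+F: mass 10, value 96
- A+C+E+F: mass 12, value 109
Minimum mass: 7 kg.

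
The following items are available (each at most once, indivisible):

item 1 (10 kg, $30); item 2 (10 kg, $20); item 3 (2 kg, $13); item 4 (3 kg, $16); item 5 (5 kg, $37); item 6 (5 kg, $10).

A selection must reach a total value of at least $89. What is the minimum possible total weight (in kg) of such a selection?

20

Subsets with value ≥ 89, sorted by total weight:
- item 1+item 3+item 4+item 5: weight 20, value 96
- item 1+item 3+item 5+item 6: weight 22, value 90
Minimum weight: 20 kg.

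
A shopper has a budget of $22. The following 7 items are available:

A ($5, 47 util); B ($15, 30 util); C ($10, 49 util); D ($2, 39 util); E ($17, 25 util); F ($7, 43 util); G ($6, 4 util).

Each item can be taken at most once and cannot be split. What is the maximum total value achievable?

Check high-value combinations within $22:
- A+C+F: cost 5+10+7=22, value 47+49+43=139
- A+C+D: cost 5+10+2=17, value 47+49+39=135
- A+D+F+G: cost 5+2+7+6=20, value 47+39+43+4=133
- C+D+F: cost 10+2+7=19, value 49+39+43=131
Best: 139 util.

139 util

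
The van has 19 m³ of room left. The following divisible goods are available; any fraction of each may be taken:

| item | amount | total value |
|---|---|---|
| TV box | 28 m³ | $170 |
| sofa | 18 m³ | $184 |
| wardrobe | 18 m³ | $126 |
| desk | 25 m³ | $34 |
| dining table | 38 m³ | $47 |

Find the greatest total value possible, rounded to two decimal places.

191.00

Take in order of value per unit:
- sofa (184/18 per unit): all 18 → value 184, running total 184.00
- wardrobe (126/18 per unit): 1 of 18 → value 1×126/18 = 7.0000, running total 191.00
Total 191.00.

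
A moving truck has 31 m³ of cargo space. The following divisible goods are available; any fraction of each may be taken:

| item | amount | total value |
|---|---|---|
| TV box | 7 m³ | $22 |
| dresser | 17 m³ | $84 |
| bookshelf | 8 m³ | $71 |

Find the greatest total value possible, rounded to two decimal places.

Take in order of value per unit:
- bookshelf (71/8 per unit): all 8 → value 71, running total 71.00
- dresser (84/17 per unit): all 17 → value 84, running total 155.00
- TV box (22/7 per unit): 6 of 7 → value 6×22/7 = 18.8571, running total 173.86
Total 173.86.

173.86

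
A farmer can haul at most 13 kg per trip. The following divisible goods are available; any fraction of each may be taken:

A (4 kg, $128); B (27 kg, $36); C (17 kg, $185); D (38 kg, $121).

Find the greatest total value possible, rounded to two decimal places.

Take in order of value per unit:
- A (128/4 per unit): all 4 → value 128, running total 128.00
- C (185/17 per unit): 9 of 17 → value 9×185/17 = 97.9412, running total 225.94
Total 225.94.

225.94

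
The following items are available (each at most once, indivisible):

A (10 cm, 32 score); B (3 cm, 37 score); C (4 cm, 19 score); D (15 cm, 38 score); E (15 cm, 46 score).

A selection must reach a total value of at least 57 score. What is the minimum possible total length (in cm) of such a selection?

Subsets with value ≥ 57, sorted by total length:
- A+B: length 13, value 69
- A+B+C: length 17, value 88
- B+E: length 18, value 83
Minimum length: 13 cm.

13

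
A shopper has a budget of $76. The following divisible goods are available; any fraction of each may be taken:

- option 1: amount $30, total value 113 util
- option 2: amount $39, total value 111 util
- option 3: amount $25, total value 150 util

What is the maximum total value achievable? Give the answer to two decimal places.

Take in order of value per unit:
- option 3 (150/25 per unit): all 25 → value 150, running total 150.00
- option 1 (113/30 per unit): all 30 → value 113, running total 263.00
- option 2 (111/39 per unit): 21 of 39 → value 21×111/39 = 59.7692, running total 322.77
Total 322.77.

322.77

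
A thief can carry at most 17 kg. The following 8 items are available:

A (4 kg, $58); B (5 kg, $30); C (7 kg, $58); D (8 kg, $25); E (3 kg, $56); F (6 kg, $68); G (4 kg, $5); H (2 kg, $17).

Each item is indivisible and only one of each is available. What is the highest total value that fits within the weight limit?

$199

Check high-value combinations within 17 kg:
- A+E+F+H: weight 4+3+6+2=15, value 58+56+68+17=199
- A+C+E+H: weight 4+7+3+2=16, value 58+58+56+17=189
- A+E+F+G: weight 4+3+6+4=17, value 58+56+68+5=187
- A+C+F: weight 4+7+6=17, value 58+58+68=184
Best: $199.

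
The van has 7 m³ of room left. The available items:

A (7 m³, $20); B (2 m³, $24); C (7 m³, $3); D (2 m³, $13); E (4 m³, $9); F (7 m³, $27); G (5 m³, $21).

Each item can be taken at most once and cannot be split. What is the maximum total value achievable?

Check high-value combinations within 7 m³:
- B+G: volume 2+5=7, value 24+21=45
- B+D: volume 2+2=4, value 24+13=37
- D+G: volume 2+5=7, value 13+21=34
- B+E: volume 2+4=6, value 24+9=33
- F: volume 7, value 27
Best: $45.

$45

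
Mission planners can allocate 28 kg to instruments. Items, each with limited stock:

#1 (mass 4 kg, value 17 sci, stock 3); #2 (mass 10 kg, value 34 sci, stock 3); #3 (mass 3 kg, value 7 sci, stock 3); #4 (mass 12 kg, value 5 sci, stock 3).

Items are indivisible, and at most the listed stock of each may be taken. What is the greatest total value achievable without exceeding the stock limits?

Top feasible selections:
- 2×#1 + 2×#2: mass 28, value 102
- 3×#1 + 1×#2 + 2×#3: mass 28, value 99
Best: 102 sci.

102 sci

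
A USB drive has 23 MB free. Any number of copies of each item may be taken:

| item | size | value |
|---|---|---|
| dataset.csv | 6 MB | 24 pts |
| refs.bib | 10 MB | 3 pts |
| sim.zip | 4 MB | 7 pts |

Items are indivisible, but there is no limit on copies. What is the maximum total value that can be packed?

79 pts

Best value-per-unit is dataset.csv at 24/6; filling with it alone gives 3×24 = 72.
Optimal mix: 3×dataset.csv + 1×sim.zip → size 22, value 79.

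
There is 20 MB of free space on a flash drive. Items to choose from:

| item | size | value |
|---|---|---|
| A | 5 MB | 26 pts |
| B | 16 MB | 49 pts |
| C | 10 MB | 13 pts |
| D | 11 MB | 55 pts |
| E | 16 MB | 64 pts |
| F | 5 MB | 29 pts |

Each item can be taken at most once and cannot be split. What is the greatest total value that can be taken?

This is a 0/1 knapsack; check combinations near the capacity.
- D+F: size 11+5=16, value 55+29=84
- A+D: size 5+11=16, value 26+55=81
- A+C+F: size 5+10+5=20, value 26+13+29=68
- E: size 16, value 64
- A+F: size 5+5=10, value 26+29=55
Best: 84 pts.

84 pts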